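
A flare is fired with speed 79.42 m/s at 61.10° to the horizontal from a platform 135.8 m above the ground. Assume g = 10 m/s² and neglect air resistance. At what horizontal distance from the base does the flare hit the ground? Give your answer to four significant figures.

600.4 m

Components: v_x = 79.42 cos 61.10° = 38.382 m/s, v_y = 79.42 sin 61.10° = 69.529 m/s.
Vertical: 0 = 135.8 + 69.529 t − ½(10) t² ⇒ 5.000 t² − 69.529 t − 135.8 = 0.
t = [69.529 + √(4834.3 + 2716.0)] / 10.00 = 15.642 s.
Horizontal: R = v_x · t = 38.382 × 15.642 = 600.4 m.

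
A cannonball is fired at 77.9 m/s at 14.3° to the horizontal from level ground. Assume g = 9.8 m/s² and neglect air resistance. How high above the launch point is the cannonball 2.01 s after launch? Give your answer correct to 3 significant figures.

v_y0 = 77.9 sin 14.3° = 19.24 m/s.
y(t) = v_y0 t − ½ g t² = 19.24×2.01 − 4.900×2.01² = 18.9 m.

18.9 m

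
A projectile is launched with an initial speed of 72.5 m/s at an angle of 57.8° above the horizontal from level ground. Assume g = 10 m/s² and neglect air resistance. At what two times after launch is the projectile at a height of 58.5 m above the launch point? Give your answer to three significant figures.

1.04 s and 11.2 s

v_y0 = 72.5 sin 57.8° = 61.35 m/s.
Set y = v_y0 t − ½ g t² = 58.5: 5.000 t² − 61.35 t + 58.5 = 0.
t = [61.35 ± √(3764 − 1170)] / 10 = (61.35 ± 50.93) / 10, giving t = 1.04 s or t = 11.2 s.
So the projectile is at 58.5 m at t = 1.04 s (rising) and t = 11.2 s (falling).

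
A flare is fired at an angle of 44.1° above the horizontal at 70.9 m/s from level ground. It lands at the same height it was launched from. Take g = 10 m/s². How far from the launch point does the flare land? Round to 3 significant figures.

502 m

For level ground, R = v₀² sin(2θ) / g.
sin(2 × 44.1°) = sin 88.20° = 0.9995.
R = (70.9)² × 0.9995 / 10 = 502 m.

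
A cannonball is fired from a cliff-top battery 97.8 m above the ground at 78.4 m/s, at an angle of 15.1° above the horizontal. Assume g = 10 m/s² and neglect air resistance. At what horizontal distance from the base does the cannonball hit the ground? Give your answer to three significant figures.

523 m

Components: v_x = 78.4 cos 15.1° = 75.69 m/s, v_y = 78.4 sin 15.1° = 20.42 m/s.
Vertical: 0 = 97.8 + 20.42 t − ½(10) t² ⇒ 5.000 t² − 20.42 t − 97.8 = 0.
t = [20.42 + √(417.0 + 1956)] / 10.00 = 6.913 s.
Horizontal: R = v_x · t = 75.69 × 6.913 = 523 m.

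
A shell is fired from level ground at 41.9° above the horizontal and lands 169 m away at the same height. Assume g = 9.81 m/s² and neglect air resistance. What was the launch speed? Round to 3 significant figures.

40.8 m/s

On level ground, R = v₀² sin(2θ) / g, so v₀ = √(R g / sin 2θ).
sin(2 × 41.9°) = 0.9942.
v₀ = √(169 × 9.81 / 0.9942) = √1668 = 40.8 m/s.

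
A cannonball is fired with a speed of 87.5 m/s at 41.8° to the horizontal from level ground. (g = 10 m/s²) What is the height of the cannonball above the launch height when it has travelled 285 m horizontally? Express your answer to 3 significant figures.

v_x = 87.5 cos 41.8° = 65.23 m/s, v_y0 = 87.5 sin 41.8° = 58.32 m/s.
Time to reach x = 285 m: t = x / v_x = 285 / 65.23 = 4.369 s.
y = v_y0 t − ½ g t² = 58.32×4.369 − 5.000×4.369² = 159 m.

159 m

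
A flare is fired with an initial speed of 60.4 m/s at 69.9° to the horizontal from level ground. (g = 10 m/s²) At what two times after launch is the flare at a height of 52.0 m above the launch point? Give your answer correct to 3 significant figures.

1.01 s and 10.3 s

v_y0 = 60.4 sin 69.9° = 56.72 m/s.
Set y = v_y0 t − ½ g t² = 52.0: 5.000 t² − 56.72 t + 52.0 = 0.
t = [56.72 ± √(3217 − 1040)] / 10 = (56.72 ± 46.66) / 10, giving t = 1.01 s or t = 10.3 s.
So the flare is at 52.0 m at t = 1.01 s (rising) and t = 10.3 s (falling).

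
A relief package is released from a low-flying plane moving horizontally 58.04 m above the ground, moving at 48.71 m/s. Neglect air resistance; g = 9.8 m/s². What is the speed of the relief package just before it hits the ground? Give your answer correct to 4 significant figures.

Fall time: t = √(2 × 58.04 / 9.8) = 3.4416 s.
At impact: v_x = 48.71 m/s (unchanged), v_y = g t = 9.8 × 3.4416 = 33.728 m/s.
Speed = √(v_x² + v_y²) = √(2372.7 + 1137.6) = 59.25 m/s.

59.25 m/s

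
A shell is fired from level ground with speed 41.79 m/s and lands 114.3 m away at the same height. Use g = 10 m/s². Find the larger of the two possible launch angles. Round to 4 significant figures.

69.56°

Level-ground range: R = v₀² sin(2θ)/g ⇒ sin 2θ = R g / v₀² = 114.3×10/41.79² = 0.6545.
2θ = arcsin(0.6545) = 40.882° or 180° − 40.882° = 139.118°.
So θ = 20.44° or θ = 69.56°.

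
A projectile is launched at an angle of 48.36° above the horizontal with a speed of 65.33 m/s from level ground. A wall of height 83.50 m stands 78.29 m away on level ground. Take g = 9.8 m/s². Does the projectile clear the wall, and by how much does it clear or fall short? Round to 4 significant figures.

No — it falls 11.38 m short of clearing the wall.

v_x = 65.33 cos 48.36° = 43.408 m/s; v_y0 = 65.33 sin 48.36° = 48.823 m/s.
Time to reach the wall: t = 78.29 / 43.408 = 1.8036 s.
Height at that point: y = 48.823×1.8036 − 4.900×1.8036² = 72.118 m.
That is 83.50 − 72.118 = 11.38 m below the top of the wall, so the projectile does not clear it.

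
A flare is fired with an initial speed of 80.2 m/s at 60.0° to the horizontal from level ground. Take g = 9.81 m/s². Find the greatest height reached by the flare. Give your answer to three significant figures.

Vertical component of launch velocity: v_y = 80.2 sin 60.0° = 69.46 m/s.
At the highest point the vertical velocity is zero, so v_y² = 2 g h_max.
h_max = (69.46)² / (2 × 9.81) = 4825 / 19.62 = 246 m.

246 m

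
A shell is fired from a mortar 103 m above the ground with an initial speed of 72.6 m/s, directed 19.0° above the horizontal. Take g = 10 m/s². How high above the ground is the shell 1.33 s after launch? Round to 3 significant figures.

v_y0 = 72.6 sin 19.0° = 23.64 m/s.
y(t) = 103 + v_y0 t − ½ g t² = 103 + 23.64×1.33 − ½×10×1.33² = 126 m.

126 m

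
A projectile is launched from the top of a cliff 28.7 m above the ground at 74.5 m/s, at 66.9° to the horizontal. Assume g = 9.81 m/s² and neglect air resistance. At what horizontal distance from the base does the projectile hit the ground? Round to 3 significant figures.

420 m

Components: v_x = 74.5 cos 66.9° = 29.23 m/s, v_y = 74.5 sin 66.9° = 68.53 m/s.
Vertical: 0 = 28.7 + 68.53 t − ½(9.81) t² ⇒ 4.905 t² − 68.53 t − 28.7 = 0.
t = [68.53 + √(4696 + 563.1)] / 9.810 = 14.38 s.
Horizontal: R = v_x · t = 29.23 × 14.38 = 420 m.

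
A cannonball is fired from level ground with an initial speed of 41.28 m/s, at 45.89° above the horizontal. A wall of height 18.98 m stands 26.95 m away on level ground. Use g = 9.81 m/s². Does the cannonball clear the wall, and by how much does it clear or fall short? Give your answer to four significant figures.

Yes — it clears the wall by 4.505 m.

v_x = 41.28 cos 45.89° = 28.732 m/s; v_y0 = 41.28 sin 45.89° = 29.639 m/s.
Time to reach the wall: t = 26.95 / 28.732 = 0.93798 s.
Height at that point: y = 29.639×0.93798 − 4.905×0.93798² = 23.485 m.
That is 23.485 − 18.98 = 4.505 m above the top of the wall, so the cannonball clears it.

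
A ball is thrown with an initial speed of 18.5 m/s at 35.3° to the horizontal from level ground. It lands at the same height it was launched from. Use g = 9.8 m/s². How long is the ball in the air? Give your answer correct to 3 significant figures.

2.18 s

Vertical component: v_y = 18.5 sin 35.3° = 10.69 m/s.
For a projectile landing at launch height, time of flight is t = 2 v_y / g = 2 × 10.69 / 9.8 = 2.18 s.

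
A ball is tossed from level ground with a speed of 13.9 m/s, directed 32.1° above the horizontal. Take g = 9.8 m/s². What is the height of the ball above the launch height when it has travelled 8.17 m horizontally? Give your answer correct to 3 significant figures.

v_x = 13.9 cos 32.1° = 11.77 m/s, v_y0 = 13.9 sin 32.1° = 7.386 m/s.
Time to reach x = 8.17 m: t = x / v_x = 8.17 / 11.77 = 0.6941 s.
y = v_y0 t − ½ g t² = 7.386×0.6941 − 4.900×0.6941² = 2.77 m.

2.77 m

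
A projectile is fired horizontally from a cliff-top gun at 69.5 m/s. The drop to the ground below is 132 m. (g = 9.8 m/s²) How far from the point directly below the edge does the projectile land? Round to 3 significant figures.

Initial vertical velocity is zero, so the fall time comes from h = ½ g t²: t = √(2 × 132 / 9.8) = 5.190 s.
Horizontal motion is uniform at 69.5 m/s, so x = 69.5 × 5.190 = 361 m.

361 m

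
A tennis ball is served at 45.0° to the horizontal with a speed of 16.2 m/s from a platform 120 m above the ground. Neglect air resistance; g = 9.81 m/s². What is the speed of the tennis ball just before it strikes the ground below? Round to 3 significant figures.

v_x = 16.2 cos 45.0° = 11.46 m/s is unchanged throughout.
For the vertical component, v_y² = v_y0² + 2 g h = (11.46)² + 2×9.81×120 = 2486, so |v_y| = 49.86 m/s.
Impact speed = √(v_x² + v_y²) = √(131.3 + 2486) = 51.2 m/s.

51.2 m/s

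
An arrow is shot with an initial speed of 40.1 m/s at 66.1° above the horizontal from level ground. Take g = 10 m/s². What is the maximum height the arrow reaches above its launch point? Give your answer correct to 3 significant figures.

67.2 m

Vertical component of launch velocity: v_y = 40.1 sin 66.1° = 36.66 m/s.
At the highest point the vertical velocity is zero, so v_y² = 2 g h_max.
h_max = (36.66)² / (2 × 10) = 1344 / 20.00 = 67.2 m.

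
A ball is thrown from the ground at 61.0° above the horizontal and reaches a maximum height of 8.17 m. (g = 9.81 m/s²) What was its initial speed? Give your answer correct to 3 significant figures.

14.5 m/s

At maximum height v_y = 0, so (v₀ sin θ)² = 2 g H.
v₀ sin 61.0° = √(2 × 9.81 × 8.17) = 12.66 m/s.
v₀ = 12.66 / sin 61.0° = 12.66 / 0.8746 = 14.5 m/s.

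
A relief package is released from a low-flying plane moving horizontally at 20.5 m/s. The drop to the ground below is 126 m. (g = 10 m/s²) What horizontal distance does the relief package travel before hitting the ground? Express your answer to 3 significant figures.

103 m

Initial vertical velocity is zero, so the fall time comes from h = ½ g t²: t = √(2 × 126 / 10) = 5.020 s.
Horizontal motion is uniform at 20.5 m/s, so x = 20.5 × 5.020 = 103 m.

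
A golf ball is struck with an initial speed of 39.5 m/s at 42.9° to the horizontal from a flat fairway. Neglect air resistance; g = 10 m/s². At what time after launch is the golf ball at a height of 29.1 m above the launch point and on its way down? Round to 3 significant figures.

3.88 s

v_y0 = 39.5 sin 42.9° = 26.89 m/s.
Set y = v_y0 t − ½ g t² = 29.1: 5.000 t² − 26.89 t + 29.1 = 0.
t = [26.89 ± √(723.1 − 582.0)] / 10 = (26.89 ± 11.88) / 10, giving t = 1.50 s or t = 3.88 s.
On the way down corresponds to the larger root: t = 3.88 s.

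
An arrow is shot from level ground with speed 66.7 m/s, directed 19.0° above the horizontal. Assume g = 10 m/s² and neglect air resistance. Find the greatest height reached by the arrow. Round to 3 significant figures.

23.6 m

Vertical component of launch velocity: v_y = 66.7 sin 19.0° = 21.72 m/s.
At the highest point the vertical velocity is zero, so v_y² = 2 g h_max.
h_max = (21.72)² / (2 × 10) = 471.8 / 20.00 = 23.6 m.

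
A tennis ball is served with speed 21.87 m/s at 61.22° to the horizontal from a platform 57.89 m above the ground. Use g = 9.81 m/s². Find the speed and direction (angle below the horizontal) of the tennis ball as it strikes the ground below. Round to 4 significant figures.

v_x = 21.87 cos 61.22° = 10.529 m/s (constant).
|v_y| at impact = √((19.169)² + 2×9.81×57.89) = 38.772 m/s.
Speed = √(10.529² + 38.772²) = 40.18 m/s; angle = arctan(38.772/10.529) = 74.81° below horizontal.

40.18 m/s at 74.81° below the horizontal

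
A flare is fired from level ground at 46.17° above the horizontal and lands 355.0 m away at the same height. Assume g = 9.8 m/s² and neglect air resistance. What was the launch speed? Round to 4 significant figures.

59.01 m/s

On level ground, R = v₀² sin(2θ) / g, so v₀ = √(R g / sin 2θ).
sin(2 × 46.17°) = 0.9992.
v₀ = √(355.0 × 9.8 / 0.9992) = √3481.8 = 59.01 m/s.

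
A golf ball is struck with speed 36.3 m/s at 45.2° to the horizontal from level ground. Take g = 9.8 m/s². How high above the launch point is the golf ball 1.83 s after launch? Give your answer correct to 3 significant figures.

v_y0 = 36.3 sin 45.2° = 25.76 m/s.
y(t) = v_y0 t − ½ g t² = 25.76×1.83 − 4.900×1.83² = 30.7 m.

30.7 m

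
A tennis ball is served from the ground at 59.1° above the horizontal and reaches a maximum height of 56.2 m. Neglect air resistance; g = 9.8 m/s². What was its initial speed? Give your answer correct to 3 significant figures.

At maximum height v_y = 0, so (v₀ sin θ)² = 2 g H.
v₀ sin 59.1° = √(2 × 9.8 × 56.2) = 33.19 m/s.
v₀ = 33.19 / sin 59.1° = 33.19 / 0.8581 = 38.7 m/s.

38.7 m/s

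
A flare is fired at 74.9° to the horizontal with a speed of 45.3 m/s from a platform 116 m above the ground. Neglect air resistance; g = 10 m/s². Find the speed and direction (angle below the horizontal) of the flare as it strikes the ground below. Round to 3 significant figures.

v_x = 45.3 cos 74.9° = 11.80 m/s (constant).
|v_y| at impact = √((43.74)² + 2×10×116) = 65.06 m/s.
Speed = √(11.80² + 65.06²) = 66.1 m/s; angle = arctan(65.06/11.80) = 79.7° below horizontal.

66.1 m/s at 79.7° below the horizontal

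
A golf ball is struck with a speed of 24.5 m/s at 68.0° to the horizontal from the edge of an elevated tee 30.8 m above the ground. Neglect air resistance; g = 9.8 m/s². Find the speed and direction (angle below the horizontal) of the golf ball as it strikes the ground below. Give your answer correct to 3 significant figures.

v_x = 24.5 cos 68.0° = 9.178 m/s (constant).
|v_y| at impact = √((22.72)² + 2×9.8×30.8) = 33.46 m/s.
Speed = √(9.178² + 33.46²) = 34.7 m/s; angle = arctan(33.46/9.178) = 74.7° below horizontal.

34.7 m/s at 74.7° below the horizontal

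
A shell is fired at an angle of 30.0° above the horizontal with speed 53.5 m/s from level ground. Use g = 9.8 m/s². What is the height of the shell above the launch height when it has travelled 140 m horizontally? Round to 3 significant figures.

36.1 m

v_x = 53.5 cos 30.0° = 46.33 m/s, v_y0 = 53.5 sin 30.0° = 26.75 m/s.
Time to reach x = 140 m: t = x / v_x = 140 / 46.33 = 3.022 s.
y = v_y0 t − ½ g t² = 26.75×3.022 − 4.900×3.022² = 36.1 m.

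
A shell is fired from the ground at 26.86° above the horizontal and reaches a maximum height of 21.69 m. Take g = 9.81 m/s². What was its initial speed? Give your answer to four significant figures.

At maximum height v_y = 0, so (v₀ sin θ)² = 2 g H.
v₀ sin 26.86° = √(2 × 9.81 × 21.69) = 20.629 m/s.
v₀ = 20.629 / sin 26.86° = 20.629 / 0.4518 = 45.66 m/s.

45.66 m/s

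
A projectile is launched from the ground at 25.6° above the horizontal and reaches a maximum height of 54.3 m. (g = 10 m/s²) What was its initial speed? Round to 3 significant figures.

76.3 m/s

At maximum height v_y = 0, so (v₀ sin θ)² = 2 g H.
v₀ sin 25.6° = √(2 × 10 × 54.3) = 32.95 m/s.
v₀ = 32.95 / sin 25.6° = 32.95 / 0.4321 = 76.3 m/s.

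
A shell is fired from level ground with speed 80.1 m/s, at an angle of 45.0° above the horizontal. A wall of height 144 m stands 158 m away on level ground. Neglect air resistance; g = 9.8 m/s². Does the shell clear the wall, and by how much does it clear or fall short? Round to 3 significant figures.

No — it falls 24.1 m short of clearing the wall.

v_x = 80.1 cos 45.0° = 56.64 m/s; v_y0 = 80.1 sin 45.0° = 56.64 m/s.
Time to reach the wall: t = 158 / 56.64 = 2.790 s.
Height at that point: y = 56.64×2.790 − 4.900×2.790² = 119.9 m.
That is 144 − 119.9 = 24.1 m below the top of the wall, so the shell does not clear it.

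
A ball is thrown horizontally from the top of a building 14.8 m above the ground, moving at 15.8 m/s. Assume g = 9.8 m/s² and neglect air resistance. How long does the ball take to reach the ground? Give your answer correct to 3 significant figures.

The horizontal speed doesn't affect the fall. With v_y0 = 0, h = ½ g t².
t = √(2 × 14.8 / 9.8) = √3.020 = 1.74 s.

1.74 s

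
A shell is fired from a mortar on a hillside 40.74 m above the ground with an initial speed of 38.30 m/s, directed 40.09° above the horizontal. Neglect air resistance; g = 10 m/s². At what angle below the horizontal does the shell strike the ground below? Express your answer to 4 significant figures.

v_x = 38.30 cos 40.09° = 29.301 m/s.
At impact |v_y| = √(v_y0² + 2 g h) = √(24.665² + 2×10×40.74) = 37.725 m/s.
Angle below horizontal = arctan(|v_y| / v_x) = arctan(37.725 / 29.301) = 52.16°.

52.16°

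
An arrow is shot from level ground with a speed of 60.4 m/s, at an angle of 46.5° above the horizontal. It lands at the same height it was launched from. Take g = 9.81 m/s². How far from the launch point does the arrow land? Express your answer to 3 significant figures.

371 m

Components: v_x = 60.4 cos 46.5° = 41.58 m/s, v_y = 60.4 sin 46.5° = 43.81 m/s.
Time of flight (same landing height): t = 2 v_y / g = 2 × 43.81 / 9.81 = 8.932 s.
Range: R = v_x · t = 41.58 × 8.932 = 371 m.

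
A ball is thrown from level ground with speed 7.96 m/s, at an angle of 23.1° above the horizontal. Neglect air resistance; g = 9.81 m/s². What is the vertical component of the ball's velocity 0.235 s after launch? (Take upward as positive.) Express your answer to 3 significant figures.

0.818 m/s

Initial vertical component: v_y0 = 7.96 sin 23.1° = 3.123 m/s.
v_y(t) = v_y0 − g t = 3.123 − 9.81 × 0.235 = 0.818 m/s.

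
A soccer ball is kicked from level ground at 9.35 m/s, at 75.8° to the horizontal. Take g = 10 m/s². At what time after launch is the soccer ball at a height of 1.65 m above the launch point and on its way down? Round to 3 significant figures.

v_y0 = 9.35 sin 75.8° = 9.064 m/s.
Set y = v_y0 t − ½ g t² = 1.65: 5.000 t² − 9.064 t + 1.65 = 0.
t = [9.064 ± √(82.16 − 33.00)] / 10 = (9.064 ± 7.011) / 10, giving t = 0.205 s or t = 1.61 s.
On the way down corresponds to the larger root: t = 1.61 s.

1.61 s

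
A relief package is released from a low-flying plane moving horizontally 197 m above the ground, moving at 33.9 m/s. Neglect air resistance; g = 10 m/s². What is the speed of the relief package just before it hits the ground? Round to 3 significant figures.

71.3 m/s

Fall time: t = √(2 × 197 / 10) = 6.277 s.
At impact: v_x = 33.9 m/s (unchanged), v_y = g t = 10 × 6.277 = 62.77 m/s.
Speed = √(v_x² + v_y²) = √(1149 + 3940) = 71.3 m/s.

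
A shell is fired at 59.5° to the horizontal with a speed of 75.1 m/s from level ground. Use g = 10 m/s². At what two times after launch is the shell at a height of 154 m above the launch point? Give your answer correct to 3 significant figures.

v_y0 = 75.1 sin 59.5° = 64.71 m/s.
Set y = v_y0 t − ½ g t² = 154: 5.000 t² − 64.71 t + 154 = 0.
t = [64.71 ± √(4187 − 3080)] / 10 = (64.71 ± 33.27) / 10, giving t = 3.14 s or t = 9.80 s.
So the shell is at 154 m at t = 3.14 s (rising) and t = 9.80 s (falling).

3.14 s and 9.80 s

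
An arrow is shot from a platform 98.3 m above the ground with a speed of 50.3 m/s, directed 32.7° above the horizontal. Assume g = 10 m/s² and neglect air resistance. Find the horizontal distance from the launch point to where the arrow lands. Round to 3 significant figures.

Components: v_x = 50.3 cos 32.7° = 42.33 m/s, v_y = 50.3 sin 32.7° = 27.17 m/s.
Vertical: 0 = 98.3 + 27.17 t − ½(10) t² ⇒ 5.000 t² − 27.17 t − 98.3 = 0.
t = [27.17 + √(738.2 + 1966)] / 10.00 = 7.917 s.
Horizontal: R = v_x · t = 42.33 × 7.917 = 335 m.

335 m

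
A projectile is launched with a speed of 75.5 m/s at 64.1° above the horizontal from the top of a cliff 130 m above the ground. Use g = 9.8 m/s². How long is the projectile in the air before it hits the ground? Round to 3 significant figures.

Vertical component: v_y = 75.5 sin 64.1° = 67.92 m/s.
Taking up as positive with launch at y = 130 m, landing at y = 0: 0 = 130 + 67.92 t − ½(9.8) t².
Solving 4.900 t² − 67.92 t − 130 = 0 gives t = [67.92 + √(67.92² + 4·4.900·130)] / 9.800 = 15.6 s.

15.6 s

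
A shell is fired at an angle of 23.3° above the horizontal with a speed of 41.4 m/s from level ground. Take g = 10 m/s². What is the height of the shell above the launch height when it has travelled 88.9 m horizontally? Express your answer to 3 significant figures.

v_x = 41.4 cos 23.3° = 38.02 m/s, v_y0 = 41.4 sin 23.3° = 16.38 m/s.
Time to reach x = 88.9 m: t = x / v_x = 88.9 / 38.02 = 2.338 s.
y = v_y0 t − ½ g t² = 16.38×2.338 − 5.000×2.338² = 11.0 m.

11.0 m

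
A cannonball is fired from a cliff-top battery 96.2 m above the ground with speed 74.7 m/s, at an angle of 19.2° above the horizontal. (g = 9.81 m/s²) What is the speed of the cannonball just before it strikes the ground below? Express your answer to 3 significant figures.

v_x = 74.7 cos 19.2° = 70.54 m/s is unchanged throughout.
For the vertical component, v_y² = v_y0² + 2 g h = (24.57)² + 2×9.81×96.2 = 2491, so |v_y| = 49.91 m/s.
Impact speed = √(v_x² + v_y²) = √(4976 + 2491) = 86.4 m/s.

86.4 m/s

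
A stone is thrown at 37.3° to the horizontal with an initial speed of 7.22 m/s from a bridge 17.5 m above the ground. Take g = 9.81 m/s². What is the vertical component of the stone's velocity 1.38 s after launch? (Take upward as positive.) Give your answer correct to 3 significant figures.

-9.16 m/s

Initial vertical component: v_y0 = 7.22 sin 37.3° = 4.375 m/s.
v_y(t) = v_y0 − g t = 4.375 − 9.81 × 1.38 = -9.16 m/s.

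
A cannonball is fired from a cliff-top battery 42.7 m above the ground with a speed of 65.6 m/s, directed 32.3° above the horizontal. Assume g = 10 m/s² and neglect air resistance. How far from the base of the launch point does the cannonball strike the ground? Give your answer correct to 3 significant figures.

447 m

Components: v_x = 65.6 cos 32.3° = 55.45 m/s, v_y = 65.6 sin 32.3° = 35.05 m/s.
Vertical: 0 = 42.7 + 35.05 t − ½(10) t² ⇒ 5.000 t² − 35.05 t − 42.7 = 0.
t = [35.05 + √(1229 + 854.0)] / 10.00 = 8.069 s.
Horizontal: R = v_x · t = 55.45 × 8.069 = 447 m.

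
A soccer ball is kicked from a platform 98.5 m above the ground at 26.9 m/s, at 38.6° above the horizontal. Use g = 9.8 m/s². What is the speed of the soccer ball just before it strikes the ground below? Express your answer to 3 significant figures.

51.5 m/s

v_x = 26.9 cos 38.6° = 21.02 m/s is unchanged throughout.
For the vertical component, v_y² = v_y0² + 2 g h = (16.78)² + 2×9.8×98.5 = 2212, so |v_y| = 47.03 m/s.
Impact speed = √(v_x² + v_y²) = √(441.8 + 2212) = 51.5 m/s.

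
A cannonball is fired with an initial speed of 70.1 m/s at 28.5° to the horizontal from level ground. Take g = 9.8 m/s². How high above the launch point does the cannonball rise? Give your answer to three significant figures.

Vertical component of launch velocity: v_y = 70.1 sin 28.5° = 33.45 m/s.
At the highest point the vertical velocity is zero, so v_y² = 2 g h_max.
h_max = (33.45)² / (2 × 9.8) = 1119 / 19.60 = 57.1 m.

57.1 m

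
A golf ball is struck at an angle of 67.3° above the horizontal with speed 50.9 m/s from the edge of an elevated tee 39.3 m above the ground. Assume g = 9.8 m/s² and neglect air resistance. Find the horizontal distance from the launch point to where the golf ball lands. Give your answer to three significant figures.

Components: v_x = 50.9 cos 67.3° = 19.64 m/s, v_y = 50.9 sin 67.3° = 46.96 m/s.
Vertical: 0 = 39.3 + 46.96 t − ½(9.8) t² ⇒ 4.900 t² − 46.96 t − 39.3 = 0.
t = [46.96 + √(2205 + 770.3)] / 9.800 = 10.36 s.
Horizontal: R = v_x · t = 19.64 × 10.36 = 203 m.

203 m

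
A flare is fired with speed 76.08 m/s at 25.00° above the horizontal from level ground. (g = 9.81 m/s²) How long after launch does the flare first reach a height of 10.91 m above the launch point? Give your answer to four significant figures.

v_y0 = 76.08 sin 25.00° = 32.153 m/s.
Set y = v_y0 t − ½ g t² = 10.91: 4.905 t² − 32.153 t + 10.91 = 0.
t = [32.153 ± √(1033.8 − 214.05)] / 9.81 = (32.153 ± 28.631) / 9.81, giving t = 0.3590 s or t = 6.196 s.
The flare is on the way up at the first time, so t = 0.3590 s.

0.3590 s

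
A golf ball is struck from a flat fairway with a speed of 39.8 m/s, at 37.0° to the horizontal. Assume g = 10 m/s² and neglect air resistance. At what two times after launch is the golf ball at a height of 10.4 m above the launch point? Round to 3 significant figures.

0.483 s and 4.31 s

v_y0 = 39.8 sin 37.0° = 23.95 m/s.
Set y = v_y0 t − ½ g t² = 10.4: 5.000 t² − 23.95 t + 10.4 = 0.
t = [23.95 ± √(573.6 − 208.0)] / 10 = (23.95 ± 19.12) / 10, giving t = 0.483 s or t = 4.31 s.
So the golf ball is at 10.4 m at t = 0.483 s (rising) and t = 4.31 s (falling).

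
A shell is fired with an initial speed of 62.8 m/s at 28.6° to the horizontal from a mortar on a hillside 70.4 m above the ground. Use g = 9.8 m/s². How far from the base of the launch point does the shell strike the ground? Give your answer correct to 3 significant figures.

438 m

Components: v_x = 62.8 cos 28.6° = 55.14 m/s, v_y = 62.8 sin 28.6° = 30.06 m/s.
Vertical: 0 = 70.4 + 30.06 t − ½(9.8) t² ⇒ 4.900 t² − 30.06 t − 70.4 = 0.
t = [30.06 + √(903.6 + 1380)] / 9.800 = 7.944 s.
Horizontal: R = v_x · t = 55.14 × 7.944 = 438 m.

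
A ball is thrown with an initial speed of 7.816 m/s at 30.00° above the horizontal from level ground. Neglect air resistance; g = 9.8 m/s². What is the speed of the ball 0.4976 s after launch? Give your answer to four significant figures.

v_x = 7.816 cos 30.00° = 6.7689 m/s (constant).
v_y(t) = 7.816 sin 30.00° − g t = 3.9080 − 9.8 × 0.4976 = -0.96848 m/s.
Speed = √(v_x² + v_y²) = √(45.818 + 0.93795) = 6.838 m/s.

6.838 m/s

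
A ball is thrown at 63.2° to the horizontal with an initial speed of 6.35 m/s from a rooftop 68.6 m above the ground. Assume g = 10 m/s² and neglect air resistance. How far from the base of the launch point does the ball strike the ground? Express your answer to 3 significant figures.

Components: v_x = 6.35 cos 63.2° = 2.863 m/s, v_y = 6.35 sin 63.2° = 5.668 m/s.
Vertical: 0 = 68.6 + 5.668 t − ½(10) t² ⇒ 5.000 t² − 5.668 t − 68.6 = 0.
t = [5.668 + √(32.13 + 1372)] / 10.00 = 4.314 s.
Horizontal: R = v_x · t = 2.863 × 4.314 = 12.4 m.

12.4 m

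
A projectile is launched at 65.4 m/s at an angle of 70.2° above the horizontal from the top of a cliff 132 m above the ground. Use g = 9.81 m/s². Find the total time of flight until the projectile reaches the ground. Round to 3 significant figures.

14.4 s

Vertical component: v_y = 65.4 sin 70.2° = 61.53 m/s.
Taking up as positive with launch at y = 132 m, landing at y = 0: 0 = 132 + 61.53 t − ½(9.81) t².
Solving 4.905 t² − 61.53 t − 132 = 0 gives t = [61.53 + √(61.53² + 4·4.905·132)] / 9.810 = 14.4 s.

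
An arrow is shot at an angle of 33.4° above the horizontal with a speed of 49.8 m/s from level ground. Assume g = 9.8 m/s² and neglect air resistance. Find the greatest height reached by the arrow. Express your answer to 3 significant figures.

38.3 m

Vertical component of launch velocity: v_y = 49.8 sin 33.4° = 27.41 m/s.
At the highest point the vertical velocity is zero, so v_y² = 2 g h_max.
h_max = (27.41)² / (2 × 9.8) = 751.3 / 19.60 = 38.3 m.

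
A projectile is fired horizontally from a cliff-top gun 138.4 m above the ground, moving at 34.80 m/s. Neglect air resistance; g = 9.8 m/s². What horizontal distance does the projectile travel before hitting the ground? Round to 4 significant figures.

184.9 m

Initial vertical velocity is zero, so the fall time comes from h = ½ g t²: t = √(2 × 138.4 / 9.8) = 5.3146 s.
Horizontal motion is uniform at 34.80 m/s, so x = 34.80 × 5.3146 = 184.9 m.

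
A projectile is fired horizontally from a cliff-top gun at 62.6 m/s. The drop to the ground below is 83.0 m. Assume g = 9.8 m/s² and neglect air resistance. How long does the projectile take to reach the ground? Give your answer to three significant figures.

The horizontal speed doesn't affect the fall. With v_y0 = 0, h = ½ g t².
t = √(2 × 83.0 / 9.8) = √16.94 = 4.12 s.

4.12 s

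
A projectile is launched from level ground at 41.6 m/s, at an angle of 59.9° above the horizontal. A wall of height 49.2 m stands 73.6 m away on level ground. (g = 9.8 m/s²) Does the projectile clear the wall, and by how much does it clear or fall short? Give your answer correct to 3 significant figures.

Yes — it clears the wall by 16.8 m.

v_x = 41.6 cos 59.9° = 20.86 m/s; v_y0 = 41.6 sin 59.9° = 35.99 m/s.
Time to reach the wall: t = 73.6 / 20.86 = 3.528 s.
Height at that point: y = 35.99×3.528 − 4.900×3.528² = 65.98 m.
That is 65.98 − 49.2 = 16.8 m above the top of the wall, so the projectile clears it.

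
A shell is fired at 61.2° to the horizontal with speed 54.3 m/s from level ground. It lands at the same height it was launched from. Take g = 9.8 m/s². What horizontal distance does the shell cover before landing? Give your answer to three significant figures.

254 m

For level ground, R = v₀² sin(2θ) / g.
sin(2 × 61.2°) = sin 122.4° = 0.8443.
R = (54.3)² × 0.8443 / 9.8 = 254 m.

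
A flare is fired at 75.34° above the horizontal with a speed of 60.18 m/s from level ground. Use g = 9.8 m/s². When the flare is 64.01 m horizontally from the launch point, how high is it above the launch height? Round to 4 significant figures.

v_x = 60.18 cos 75.34° = 15.231 m/s, v_y0 = 60.18 sin 75.34° = 58.221 m/s.
Time to reach x = 64.01 m: t = x / v_x = 64.01 / 15.231 = 4.2026 s.
y = v_y0 t − ½ g t² = 58.221×4.2026 − 4.900×4.2026² = 158.1 m.

158.1 m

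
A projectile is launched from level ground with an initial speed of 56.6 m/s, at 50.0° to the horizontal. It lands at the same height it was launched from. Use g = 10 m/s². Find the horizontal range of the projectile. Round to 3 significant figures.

315 m

Components: v_x = 56.6 cos 50.0° = 36.38 m/s, v_y = 56.6 sin 50.0° = 43.36 m/s.
Time of flight (same landing height): t = 2 v_y / g = 2 × 43.36 / 10 = 8.672 s.
Range: R = v_x · t = 36.38 × 8.672 = 315 m.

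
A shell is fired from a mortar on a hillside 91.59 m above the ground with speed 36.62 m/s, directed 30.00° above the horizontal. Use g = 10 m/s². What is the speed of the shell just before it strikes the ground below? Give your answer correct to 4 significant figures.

56.33 m/s

v_x = 36.62 cos 30.00° = 31.714 m/s is unchanged throughout.
For the vertical component, v_y² = v_y0² + 2 g h = (18.310)² + 2×10×91.59 = 2167.1, so |v_y| = 46.552 m/s.
Impact speed = √(v_x² + v_y²) = √(1005.8 + 2167.1) = 56.33 m/s.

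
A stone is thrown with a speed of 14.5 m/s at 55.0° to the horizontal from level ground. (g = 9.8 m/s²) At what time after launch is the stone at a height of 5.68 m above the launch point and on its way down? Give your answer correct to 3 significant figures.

1.77 s

v_y0 = 14.5 sin 55.0° = 11.88 m/s.
Set y = v_y0 t − ½ g t² = 5.68: 4.900 t² − 11.88 t + 5.68 = 0.
t = [11.88 ± √(141.1 − 111.3)] / 9.8 = (11.88 ± 5.459) / 9.8, giving t = 0.655 s or t = 1.77 s.
On the way down corresponds to the larger root: t = 1.77 s.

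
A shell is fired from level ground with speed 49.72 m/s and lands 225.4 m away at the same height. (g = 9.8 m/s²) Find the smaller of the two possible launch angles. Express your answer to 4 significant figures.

31.66°

Level-ground range: R = v₀² sin(2θ)/g ⇒ sin 2θ = R g / v₀² = 225.4×9.8/49.72² = 0.8935.
2θ = arcsin(0.8935) = 63.316° or 180° − 63.316° = 116.684°.
So θ = 31.66° or θ = 58.34°.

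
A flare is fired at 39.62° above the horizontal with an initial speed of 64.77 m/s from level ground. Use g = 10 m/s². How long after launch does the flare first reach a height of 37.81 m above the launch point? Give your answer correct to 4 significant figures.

v_y0 = 64.77 sin 39.62° = 41.303 m/s.
Set y = v_y0 t − ½ g t² = 37.81: 5.000 t² − 41.303 t + 37.81 = 0.
t = [41.303 ± √(1705.9 − 756.20)] / 10 = (41.303 ± 30.817) / 10, giving t = 1.049 s or t = 7.212 s.
The flare is on the way up at the first time, so t = 1.049 s.

1.049 s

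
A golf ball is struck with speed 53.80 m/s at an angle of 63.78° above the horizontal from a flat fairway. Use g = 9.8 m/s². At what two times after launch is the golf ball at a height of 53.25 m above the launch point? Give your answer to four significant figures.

v_y0 = 53.80 sin 63.78° = 48.264 m/s.
Set y = v_y0 t − ½ g t² = 53.25: 4.900 t² − 48.264 t + 53.25 = 0.
t = [48.264 ± √(2329.4 − 1043.7)] / 9.8 = (48.264 ± 35.857) / 9.8, giving t = 1.266 s or t = 8.584 s.
So the golf ball is at 53.25 m at t = 1.266 s (rising) and t = 8.584 s (falling).

1.266 s and 8.584 s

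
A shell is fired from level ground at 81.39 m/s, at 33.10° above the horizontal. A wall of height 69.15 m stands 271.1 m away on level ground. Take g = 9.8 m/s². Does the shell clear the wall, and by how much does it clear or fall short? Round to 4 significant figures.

Yes — it clears the wall by 30.11 m.

v_x = 81.39 cos 33.10° = 68.182 m/s; v_y0 = 81.39 sin 33.10° = 44.447 m/s.
Time to reach the wall: t = 271.1 / 68.182 = 3.9761 s.
Height at that point: y = 44.447×3.9761 − 4.900×3.9761² = 99.260 m.
That is 99.260 − 69.15 = 30.11 m above the top of the wall, so the shell clears it.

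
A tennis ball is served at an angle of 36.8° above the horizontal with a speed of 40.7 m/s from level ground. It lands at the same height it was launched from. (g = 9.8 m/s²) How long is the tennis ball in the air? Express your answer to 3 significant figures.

4.98 s

Vertical component: v_y = 40.7 sin 36.8° = 24.38 m/s.
For a projectile landing at launch height, time of flight is t = 2 v_y / g = 2 × 24.38 / 9.8 = 4.98 s.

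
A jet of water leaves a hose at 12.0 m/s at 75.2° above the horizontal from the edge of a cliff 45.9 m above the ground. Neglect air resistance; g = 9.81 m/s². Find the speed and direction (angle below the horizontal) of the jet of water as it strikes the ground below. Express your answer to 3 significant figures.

32.3 m/s at 84.6° below the horizontal

v_x = 12.0 cos 75.2° = 3.065 m/s (constant).
|v_y| at impact = √((11.60)² + 2×9.81×45.9) = 32.17 m/s.
Speed = √(3.065² + 32.17²) = 32.3 m/s; angle = arctan(32.17/3.065) = 84.6° below horizontal.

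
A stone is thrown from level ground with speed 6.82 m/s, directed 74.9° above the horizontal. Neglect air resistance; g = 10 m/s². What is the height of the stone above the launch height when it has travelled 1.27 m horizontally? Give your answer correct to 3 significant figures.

2.15 m

v_x = 6.82 cos 74.9° = 1.777 m/s, v_y0 = 6.82 sin 74.9° = 6.585 m/s.
Time to reach x = 1.27 m: t = x / v_x = 1.27 / 1.777 = 0.7147 s.
y = v_y0 t − ½ g t² = 6.585×0.7147 − 5.000×0.7147² = 2.15 m.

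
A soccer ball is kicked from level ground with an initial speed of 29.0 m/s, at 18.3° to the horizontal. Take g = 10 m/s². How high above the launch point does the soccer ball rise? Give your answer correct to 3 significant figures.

4.15 m

Vertical component of launch velocity: v_y = 29.0 sin 18.3° = 9.106 m/s.
At the highest point the vertical velocity is zero, so v_y² = 2 g h_max.
h_max = (9.106)² / (2 × 10) = 82.92 / 20.00 = 4.15 m.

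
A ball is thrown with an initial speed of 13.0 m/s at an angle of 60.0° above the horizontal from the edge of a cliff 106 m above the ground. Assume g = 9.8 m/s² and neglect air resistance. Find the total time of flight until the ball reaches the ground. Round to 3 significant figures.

5.94 s

Vertical component: v_y = 13.0 sin 60.0° = 11.26 m/s.
Taking up as positive with launch at y = 106 m, landing at y = 0: 0 = 106 + 11.26 t − ½(9.8) t².
Solving 4.900 t² − 11.26 t − 106 = 0 gives t = [11.26 + √(11.26² + 4·4.900·106)] / 9.800 = 5.94 s.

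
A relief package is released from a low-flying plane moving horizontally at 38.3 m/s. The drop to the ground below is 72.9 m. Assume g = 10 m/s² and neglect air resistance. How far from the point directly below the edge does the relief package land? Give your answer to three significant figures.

146 m

Initial vertical velocity is zero, so the fall time comes from h = ½ g t²: t = √(2 × 72.9 / 10) = 3.818 s.
Horizontal motion is uniform at 38.3 m/s, so x = 38.3 × 3.818 = 146 m.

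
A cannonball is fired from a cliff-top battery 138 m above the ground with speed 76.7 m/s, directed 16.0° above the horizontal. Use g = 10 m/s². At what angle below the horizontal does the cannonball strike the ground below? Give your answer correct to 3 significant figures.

37.5°

v_x = 76.7 cos 16.0° = 73.73 m/s.
At impact |v_y| = √(v_y0² + 2 g h) = √(21.14² + 2×10×138) = 56.63 m/s.
Angle below horizontal = arctan(|v_y| / v_x) = arctan(56.63 / 73.73) = 37.5°.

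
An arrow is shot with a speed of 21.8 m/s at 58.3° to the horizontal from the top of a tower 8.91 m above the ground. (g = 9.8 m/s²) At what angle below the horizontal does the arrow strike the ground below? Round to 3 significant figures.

v_x = 21.8 cos 58.3° = 11.46 m/s.
At impact |v_y| = √(v_y0² + 2 g h) = √(18.55² + 2×9.8×8.91) = 22.78 m/s.
Angle below horizontal = arctan(|v_y| / v_x) = arctan(22.78 / 11.46) = 63.3°.

63.3°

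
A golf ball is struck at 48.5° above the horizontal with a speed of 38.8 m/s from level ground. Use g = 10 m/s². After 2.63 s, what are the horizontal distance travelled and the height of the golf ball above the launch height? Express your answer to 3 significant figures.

x = 67.6 m, y = 41.8 m

v_x = 38.8 cos 48.5° = 25.71 m/s; v_y0 = 38.8 sin 48.5° = 29.06 m/s.
x = v_x t = 25.71 × 2.63 = 67.6 m.
y = v_y0 t − ½ g t² = 29.06×2.63 − 5.000×2.63² = 41.8 m.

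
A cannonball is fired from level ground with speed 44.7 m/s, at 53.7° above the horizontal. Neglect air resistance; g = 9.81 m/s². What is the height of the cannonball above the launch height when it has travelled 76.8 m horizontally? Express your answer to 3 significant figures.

v_x = 44.7 cos 53.7° = 26.46 m/s, v_y0 = 44.7 sin 53.7° = 36.02 m/s.
Time to reach x = 76.8 m: t = x / v_x = 76.8 / 26.46 = 2.902 s.
y = v_y0 t − ½ g t² = 36.02×2.902 − 4.905×2.902² = 63.2 m.

63.2 m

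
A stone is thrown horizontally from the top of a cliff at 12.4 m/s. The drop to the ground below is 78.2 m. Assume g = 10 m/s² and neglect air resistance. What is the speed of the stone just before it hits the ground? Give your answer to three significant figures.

41.4 m/s

Fall time: t = √(2 × 78.2 / 10) = 3.955 s.
At impact: v_x = 12.4 m/s (unchanged), v_y = g t = 10 × 3.955 = 39.55 m/s.
Speed = √(v_x² + v_y²) = √(153.8 + 1564) = 41.4 m/s.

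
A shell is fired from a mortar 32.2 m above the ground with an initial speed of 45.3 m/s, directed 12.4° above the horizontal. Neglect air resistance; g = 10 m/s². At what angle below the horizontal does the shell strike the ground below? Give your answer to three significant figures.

31.6°

v_x = 45.3 cos 12.4° = 44.24 m/s.
At impact |v_y| = √(v_y0² + 2 g h) = √(9.728² + 2×10×32.2) = 27.18 m/s.
Angle below horizontal = arctan(|v_y| / v_x) = arctan(27.18 / 44.24) = 31.6°.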